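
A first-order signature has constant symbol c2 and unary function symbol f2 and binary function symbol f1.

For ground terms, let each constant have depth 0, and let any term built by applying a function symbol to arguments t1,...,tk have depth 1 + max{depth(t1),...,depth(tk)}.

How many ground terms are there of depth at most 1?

3

Write N_k for the number of ground terms of depth ≤ k. A term of depth ≤ k is either a constant or a function symbol applied to arguments of depth ≤ k−1, so N_k = 1 + N_{k-1} + N_{k-1}^2.
N_0 = 1
N_1 = 1 + 1 + 1^2 = 3
Explicitly: c2, f2(c2), f1(c2, c2).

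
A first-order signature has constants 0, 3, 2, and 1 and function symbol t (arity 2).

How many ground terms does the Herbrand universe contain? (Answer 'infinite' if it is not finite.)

The signature has at least one function symbol (t, arity 2) and at least one constant (0).
Iterating t gives infinitely many distinct ground terms: 0, t(0, 0), t(t(0, 0), t(0, 0)), ...
So the Herbrand universe is infinite.

infinite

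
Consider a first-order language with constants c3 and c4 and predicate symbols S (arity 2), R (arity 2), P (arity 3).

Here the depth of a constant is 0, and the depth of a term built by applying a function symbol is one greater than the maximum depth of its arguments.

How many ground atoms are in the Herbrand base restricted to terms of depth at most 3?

16

First count ground terms of depth ≤ 3.
With no function symbols every ground term is a constant, so there are exactly 2 ground terms at every depth bound.
N_0 = 2
N_1 = 2
N_2 = 2
N_3 = 2
Explicitly: c3, c4.
So |H| = 2.
A ground atom is a predicate applied to a tuple of terms from H, so the count is the sum over predicates of |H|^arity:
  S: 2^2 = 4;  R: 2^2 = 4;  P: 2^3 = 8
Total ground atoms: 4 + 4 + 8 = 16.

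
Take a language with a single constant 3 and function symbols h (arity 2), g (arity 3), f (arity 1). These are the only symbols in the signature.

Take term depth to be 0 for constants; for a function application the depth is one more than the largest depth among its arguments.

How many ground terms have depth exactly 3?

Let N_k = |{terms of depth ≤ k}|. Then N_0 = 1 and N_k = 1 + N_{k-1}^2 + N_{k-1}^3 + N_{k-1} for k ≥ 1 (one summand per function symbol, arity giving the exponent).
N_0 = 1
N_1 = 1 + 1^2 + 1^3 + 1 = 4
N_2 = 1 + 4^2 + 4^3 + 4 = 85
N_3 = 1 + 85^2 + 85^3 + 85 = 621436
Terms of depth exactly 3: N_3 − N_2 = 621436 − 85 = 621351.

621351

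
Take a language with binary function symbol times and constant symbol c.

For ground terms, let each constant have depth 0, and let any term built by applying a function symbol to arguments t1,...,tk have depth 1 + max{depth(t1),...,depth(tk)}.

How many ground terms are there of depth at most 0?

If N_k denotes the number of depth-≤k ground terms, the 1 constant gives N_0 = 1, and each function symbol of arity r contributes N_{k-1}^r new terms at level k: N_k = 1 + N_{k-1}^2.
N_0 = 1
Explicitly: c.

1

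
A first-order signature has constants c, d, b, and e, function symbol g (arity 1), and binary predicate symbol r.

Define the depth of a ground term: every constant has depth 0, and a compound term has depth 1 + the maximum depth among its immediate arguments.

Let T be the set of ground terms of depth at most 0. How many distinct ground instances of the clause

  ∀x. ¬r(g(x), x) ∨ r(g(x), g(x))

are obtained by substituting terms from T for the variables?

4

Ground terms of depth ≤ 0:
  Count level by level. With function symbols g/1, the terms of depth ≤ k are the 4 constants together with each function applied to depth-≤(k−1) tuples, so N_k = 4 + N_{k-1}.
  N_0 = 4
  Explicitly: c, d, b, e.
So there are 4 ground terms available for substitution.
There is 1 variable to instantiate (x),  occurring in at least one literal, so different choices give different ground instances.
Number of ground instances = 4.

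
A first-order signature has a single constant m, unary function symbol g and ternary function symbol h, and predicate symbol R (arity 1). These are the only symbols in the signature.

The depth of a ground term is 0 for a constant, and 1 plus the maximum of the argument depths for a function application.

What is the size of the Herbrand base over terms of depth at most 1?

First count ground terms of depth ≤ 1.
Count level by level. With function symbols g/1, h/3, the terms of depth ≤ k are the 1 constant together with each function applied to depth-≤(k−1) tuples, so N_k = 1 + N_{k-1} + N_{k-1}^3.
N_0 = 1
N_1 = 1 + 1 + 1^3 = 3
Explicitly: m, g(m), h(m, m, m).
So |H| = 3.
Each predicate of arity r yields |H|^r ground atoms (one per choice of an r-tuple from H):
  R: 3
Total ground atoms: 3.

3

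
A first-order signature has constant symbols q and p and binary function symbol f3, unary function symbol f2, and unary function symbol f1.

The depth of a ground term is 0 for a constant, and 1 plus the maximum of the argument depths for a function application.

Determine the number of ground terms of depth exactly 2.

112

Write N_k for the number of ground terms of depth ≤ k. A term of depth ≤ k is either a constant or a function symbol applied to arguments of depth ≤ k−1, so N_k = 2 + N_{k-1}^2 + N_{k-1} + N_{k-1}.
N_0 = 2
N_1 = 2 + 2^2 + 2 + 2 = 10
N_2 = 2 + 10^2 + 10 + 10 = 122
Terms of depth exactly 2: N_2 − N_1 = 122 − 10 = 112.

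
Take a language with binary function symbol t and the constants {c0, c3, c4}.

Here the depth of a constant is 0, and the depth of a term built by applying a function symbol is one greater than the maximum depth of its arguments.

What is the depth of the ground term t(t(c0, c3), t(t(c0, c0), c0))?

3

depth(t(c0, c3)) = 1 + max(0, 0) = 1
depth(t(c0, c0)) = 1 + max(0, 0) = 1
depth(t(t(c0, c0), c0)) = 1 + max(1, 0) = 2
depth(t(t(c0, c3), t(t(c0, c0), c0))) = 1 + max(1, 2) = 3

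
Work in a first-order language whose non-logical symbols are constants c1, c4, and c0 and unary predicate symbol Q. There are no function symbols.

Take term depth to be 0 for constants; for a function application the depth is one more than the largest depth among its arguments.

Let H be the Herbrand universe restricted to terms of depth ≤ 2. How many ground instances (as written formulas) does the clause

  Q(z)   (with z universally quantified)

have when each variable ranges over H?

3

Ground terms of depth ≤ 2:
  With no function symbols every ground term is a constant, so there are exactly 3 ground terms at every depth bound.
  N_0 = 3
  N_1 = 3
  N_2 = 3
So there are 3 ground terms available for substitution.
The clause has 1 distinct variable (z), which appears in the body. In the free term algebra distinct substitutions yield syntactically distinct ground instances.
Number of ground instances = 3.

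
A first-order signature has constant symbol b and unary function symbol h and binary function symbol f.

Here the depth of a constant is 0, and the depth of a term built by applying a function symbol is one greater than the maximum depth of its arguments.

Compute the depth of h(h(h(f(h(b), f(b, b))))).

5

depth(h(b)) = 1 + depth(b) = 1 + 0 = 1
depth(f(b, b)) = 1 + max(0, 0) = 1
depth(f(h(b), f(b, b))) = 1 + max(1, 1) = 2
depth(h(f(h(b), f(b, b)))) = 1 + depth(f(h(b), f(b, b))) = 1 + 2 = 3
depth(h(h(f(h(b), f(b, b))))) = 1 + depth(h(f(h(b), f(b, b)))) = 1 + 3 = 4
depth(h(h(h(f(h(b), f(b, b)))))) = 1 + depth(h(h(f(h(b), f(b, b))))) = 1 + 4 = 5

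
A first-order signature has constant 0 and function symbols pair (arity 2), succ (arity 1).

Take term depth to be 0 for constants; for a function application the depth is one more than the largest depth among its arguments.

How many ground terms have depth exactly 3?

Write N_k for the number of ground terms of depth ≤ k. A term of depth ≤ k is either a constant or a function symbol applied to arguments of depth ≤ k−1, so N_k = 1 + N_{k-1}^2 + N_{k-1}.
N_0 = 1
N_1 = 1 + 1^2 + 1 = 3
N_2 = 1 + 3^2 + 3 = 13
N_3 = 1 + 13^2 + 13 = 183
Terms of depth exactly 3: N_3 − N_2 = 183 − 13 = 170.

170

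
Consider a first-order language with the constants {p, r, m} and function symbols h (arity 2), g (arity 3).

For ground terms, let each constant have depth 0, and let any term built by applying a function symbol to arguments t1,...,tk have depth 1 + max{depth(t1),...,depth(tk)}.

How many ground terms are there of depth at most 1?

Let N_k count ground terms of depth at most k. Each non-constant term of depth ≤ k is some function symbol applied to depth-≤(k−1) arguments, giving N_k = 3 + N_{k-1}^2 + N_{k-1}^3.
N_0 = 3
N_1 = 3 + 3^2 + 3^3 = 39

39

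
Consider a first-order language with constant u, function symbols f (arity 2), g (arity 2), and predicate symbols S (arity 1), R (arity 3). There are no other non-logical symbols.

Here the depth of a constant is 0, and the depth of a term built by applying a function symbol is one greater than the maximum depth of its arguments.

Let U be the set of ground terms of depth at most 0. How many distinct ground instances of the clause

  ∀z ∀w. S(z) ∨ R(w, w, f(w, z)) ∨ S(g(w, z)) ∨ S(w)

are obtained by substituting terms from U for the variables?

Ground terms of depth ≤ 0:
  Count level by level. With function symbols f/2, g/2, the terms of depth ≤ k are the 1 constant together with each function applied to depth-≤(k−1) tuples, so N_k = 1 + N_{k-1}^2 + N_{k-1}^2.
  N_0 = 1
  Explicitly: u.
So there is exactly 1 ground term available for substitution.
Each of z, w ranges independently over the available ground terms, and distinct assignments produce distinct instances.
Number of ground instances = 1^2 = 1.

1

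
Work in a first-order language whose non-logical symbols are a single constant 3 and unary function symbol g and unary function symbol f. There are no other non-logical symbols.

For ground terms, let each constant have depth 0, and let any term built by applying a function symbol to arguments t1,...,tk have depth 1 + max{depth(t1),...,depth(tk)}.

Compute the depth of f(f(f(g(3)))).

depth(g(3)) = 1 + depth(3) = 1 + 0 = 1
depth(f(g(3))) = 1 + depth(g(3)) = 1 + 1 = 2
depth(f(f(g(3)))) = 1 + depth(f(g(3))) = 1 + 2 = 3
depth(f(f(f(g(3))))) = 1 + depth(f(f(g(3)))) = 1 + 3 = 4

4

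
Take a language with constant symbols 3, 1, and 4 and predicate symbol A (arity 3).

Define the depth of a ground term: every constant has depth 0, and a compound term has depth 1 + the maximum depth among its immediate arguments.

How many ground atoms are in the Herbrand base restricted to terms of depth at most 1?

27

First count ground terms of depth ≤ 1.
With no function symbols every ground term is a constant, so there are exactly 3 ground terms at every depth bound.
N_0 = 3
N_1 = 3
So |H| = 3.
Ground atoms are formed by filling each argument slot of a predicate with a term from H, so an r-ary predicate gives |H|^r atoms:
  A: 3^3 = 27
Total ground atoms: 27.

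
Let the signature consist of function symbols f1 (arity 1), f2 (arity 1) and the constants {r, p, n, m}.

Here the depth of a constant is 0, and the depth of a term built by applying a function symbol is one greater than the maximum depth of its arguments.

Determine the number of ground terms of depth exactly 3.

32

Write N_k for the number of ground terms of depth ≤ k. A term of depth ≤ k is either a constant or a function symbol applied to arguments of depth ≤ k−1, so N_k = 4 + N_{k-1} + N_{k-1}.
N_0 = 4
N_1 = 4 + 4 + 4 = 12
N_2 = 4 + 12 + 12 = 28
N_3 = 4 + 28 + 28 = 60
Terms of depth exactly 3: N_3 − N_2 = 60 − 28 = 32.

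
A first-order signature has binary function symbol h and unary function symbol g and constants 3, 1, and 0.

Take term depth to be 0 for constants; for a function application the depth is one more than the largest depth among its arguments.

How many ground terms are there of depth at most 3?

59295

Let N_k = |{terms of depth ≤ k}|. Then N_0 = 3 and N_k = 3 + N_{k-1}^2 + N_{k-1} for k ≥ 1 (one summand per function symbol, arity giving the exponent).
N_0 = 3
N_1 = 3 + 3^2 + 3 = 15
N_2 = 3 + 15^2 + 15 = 243
N_3 = 3 + 243^2 + 243 = 59295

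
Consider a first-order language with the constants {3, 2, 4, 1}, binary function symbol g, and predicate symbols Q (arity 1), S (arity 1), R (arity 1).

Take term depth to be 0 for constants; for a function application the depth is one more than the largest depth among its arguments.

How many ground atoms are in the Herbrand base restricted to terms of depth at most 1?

First count ground terms of depth ≤ 1.
Write N_k for the number of ground terms of depth ≤ k. A term of depth ≤ k is either a constant or a function symbol applied to arguments of depth ≤ k−1, so N_k = 4 + N_{k-1}^2.
N_0 = 4
N_1 = 4 + 4^2 = 20
So |H| = 20.
A ground atom is a predicate applied to a tuple of terms from H, so the count is the sum over predicates of |H|^arity:
  Q: 20;  S: 20;  R: 20
Total ground atoms: 20 + 20 + 20 = 60.

60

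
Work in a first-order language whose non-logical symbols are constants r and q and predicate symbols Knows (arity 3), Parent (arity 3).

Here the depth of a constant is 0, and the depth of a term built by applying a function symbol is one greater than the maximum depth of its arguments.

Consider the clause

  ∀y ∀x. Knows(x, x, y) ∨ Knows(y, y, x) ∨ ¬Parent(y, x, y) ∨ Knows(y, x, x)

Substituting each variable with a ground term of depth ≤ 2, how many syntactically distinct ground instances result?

4

Ground terms of depth ≤ 2:
  With no function symbols every ground term is a constant, so there are exactly 2 ground terms at every depth bound.
  N_0 = 2
  N_1 = 2
  N_2 = 2
  Explicitly: r, q.
So there are 2 ground terms available for substitution.
The clause has 2 distinct variables (y, x), each appearing in the body. In the free term algebra distinct substitutions yield syntactically distinct ground instances.
Number of ground instances = 2^2 = 4.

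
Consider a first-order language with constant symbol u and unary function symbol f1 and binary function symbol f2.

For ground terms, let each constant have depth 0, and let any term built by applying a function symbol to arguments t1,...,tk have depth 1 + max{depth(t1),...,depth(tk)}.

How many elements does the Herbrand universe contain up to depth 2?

13

Let N_k = |{terms of depth ≤ k}|. Then N_0 = 1 and N_k = 1 + N_{k-1} + N_{k-1}^2 for k ≥ 1 (one summand per function symbol, arity giving the exponent).
N_0 = 1
N_1 = 1 + 1 + 1^2 = 3
N_2 = 1 + 3 + 3^2 = 13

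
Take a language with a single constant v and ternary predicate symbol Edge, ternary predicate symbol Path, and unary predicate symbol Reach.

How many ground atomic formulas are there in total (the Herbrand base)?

3

With no function symbols, the Herbrand universe is just the 1 constant.
Ground atoms per predicate: Edge: 1^3 = 1, Path: 1^3 = 1, Reach: 1.
Herbrand base size = 1 + 1 + 1 = 3.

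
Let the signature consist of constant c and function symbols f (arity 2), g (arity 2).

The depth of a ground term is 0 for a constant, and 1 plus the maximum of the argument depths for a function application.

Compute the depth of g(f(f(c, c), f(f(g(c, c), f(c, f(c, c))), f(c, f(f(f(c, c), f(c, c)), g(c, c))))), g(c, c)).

depth(f(c, c)) = 1 + max(0, 0) = 1
depth(g(c, c)) = 1 + max(0, 0) = 1
depth(f(c, f(c, c))) = 1 + max(0, 1) = 2
depth(f(g(c, c), f(c, f(c, c)))) = 1 + max(1, 2) = 3
depth(f(f(c, c), f(c, c))) = 1 + max(1, 1) = 2
depth(f(f(f(c, c), f(c, c)), g(c, c))) = 1 + max(2, 1) = 3
depth(f(c, f(f(f(c, c), f(c, c)), g(c, c)))) = 1 + max(0, 3) = 4
depth(f(f(g(c, c), f(c, f(c, c))), f(c, f(f(f(c, c), f(c, c)), g(c, c))))) = 1 + max(3, 4) = 5
depth(f(f(c, c), f(f(g(c, c), f(c, f(c, c))), f(c, f(f(f(c, c), f(c, c)), g(c, c)))))) = 1 + max(1, 5) = 6
depth(g(f(f(c, c), f(f(g(c, c), f(c, f(c, c))), f(c, f(f(f(c, c), f(c, c)), g(c, c))))), g(c, c))) = 1 + max(6, 1) = 7

7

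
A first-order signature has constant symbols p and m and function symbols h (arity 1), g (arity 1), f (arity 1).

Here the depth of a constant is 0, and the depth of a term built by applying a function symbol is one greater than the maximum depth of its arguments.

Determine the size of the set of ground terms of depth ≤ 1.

Let N_k = |{terms of depth ≤ k}|. Then N_0 = 2 and N_k = 2 + N_{k-1} + N_{k-1} + N_{k-1} for k ≥ 1 (one summand per function symbol, arity giving the exponent).
N_0 = 2
N_1 = 2 + 2 + 2 + 2 = 8

8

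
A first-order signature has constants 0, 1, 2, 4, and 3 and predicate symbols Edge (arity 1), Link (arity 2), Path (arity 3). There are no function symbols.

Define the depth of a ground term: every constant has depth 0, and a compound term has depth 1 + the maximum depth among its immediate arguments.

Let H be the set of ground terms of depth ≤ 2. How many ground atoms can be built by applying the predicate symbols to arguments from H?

First count ground terms of depth ≤ 2.
With no function symbols every ground term is a constant, so there are exactly 5 ground terms at every depth bound.
N_0 = 5
N_1 = 5
N_2 = 5
So |H| = 5.
Ground atoms are formed by filling each argument slot of a predicate with a term from H, so an r-ary predicate gives |H|^r atoms:
  Edge: 5;  Link: 5^2 = 25;  Path: 5^3 = 125
Total ground atoms: 5 + 25 + 125 = 155.

155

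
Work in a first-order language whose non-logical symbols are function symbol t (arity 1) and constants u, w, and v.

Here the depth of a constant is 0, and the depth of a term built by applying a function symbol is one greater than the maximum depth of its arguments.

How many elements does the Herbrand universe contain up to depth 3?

Count level by level. With function symbols t/1, the terms of depth ≤ k are the 3 constants together with each function applied to depth-≤(k−1) tuples, so N_k = 3 + N_{k-1}.
N_0 = 3
N_1 = 3 + 3 = 6
N_2 = 3 + 6 = 9
N_3 = 3 + 9 = 12
Explicitly: u, w, v, t(u), t(w), t(v), t(t(u)), t(t(w)), t(t(v)), t(t(t(u))), t(t(t(w))), t(t(t(v))).

12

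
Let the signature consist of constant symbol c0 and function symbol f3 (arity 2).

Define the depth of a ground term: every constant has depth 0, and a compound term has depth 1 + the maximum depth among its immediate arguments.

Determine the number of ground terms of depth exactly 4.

Let N_k = |{terms of depth ≤ k}|. Then N_0 = 1 and N_k = 1 + N_{k-1}^2 for k ≥ 1 (one summand per function symbol, arity giving the exponent).
N_0 = 1
N_1 = 1 + 1^2 = 2
N_2 = 1 + 2^2 = 5
N_3 = 1 + 5^2 = 26
N_4 = 1 + 26^2 = 677
Terms of depth exactly 4: N_4 − N_3 = 677 − 26 = 651.

651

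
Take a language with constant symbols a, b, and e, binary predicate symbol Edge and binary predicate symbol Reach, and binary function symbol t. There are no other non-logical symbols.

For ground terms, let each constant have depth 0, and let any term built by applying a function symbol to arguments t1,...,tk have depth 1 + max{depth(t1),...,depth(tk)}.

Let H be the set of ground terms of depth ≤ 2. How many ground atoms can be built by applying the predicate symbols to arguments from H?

43218

First count ground terms of depth ≤ 2.
Count level by level. With function symbols t/2, the terms of depth ≤ k are the 3 constants together with each function applied to depth-≤(k−1) tuples, so N_k = 3 + N_{k-1}^2.
N_0 = 3
N_1 = 3 + 3^2 = 12
N_2 = 3 + 12^2 = 147
So |H| = 147.
Each predicate of arity r yields |H|^r ground atoms (one per choice of an r-tuple from H):
  Edge: 147^2 = 21609;  Reach: 147^2 = 21609
Total ground atoms: 21609 + 21609 = 43218.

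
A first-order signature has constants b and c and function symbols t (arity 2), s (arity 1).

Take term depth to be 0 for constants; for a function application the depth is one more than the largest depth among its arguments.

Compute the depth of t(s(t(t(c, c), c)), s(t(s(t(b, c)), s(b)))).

5

depth(t(c, c)) = 1 + max(0, 0) = 1
depth(t(t(c, c), c)) = 1 + max(1, 0) = 2
depth(s(t(t(c, c), c))) = 1 + depth(t(t(c, c), c)) = 1 + 2 = 3
depth(t(b, c)) = 1 + max(0, 0) = 1
depth(s(t(b, c))) = 1 + depth(t(b, c)) = 1 + 1 = 2
depth(s(b)) = 1 + depth(b) = 1 + 0 = 1
depth(t(s(t(b, c)), s(b))) = 1 + max(2, 1) = 3
depth(s(t(s(t(b, c)), s(b)))) = 1 + depth(t(s(t(b, c)), s(b))) = 1 + 3 = 4
depth(t(s(t(t(c, c), c)), s(t(s(t(b, c)), s(b))))) = 1 + max(3, 4) = 5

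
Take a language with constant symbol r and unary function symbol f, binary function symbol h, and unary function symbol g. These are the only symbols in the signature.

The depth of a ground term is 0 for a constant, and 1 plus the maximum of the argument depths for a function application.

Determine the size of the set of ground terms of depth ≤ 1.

Let N_k count ground terms of depth at most k. Each non-constant term of depth ≤ k is some function symbol applied to depth-≤(k−1) arguments, giving N_k = 1 + N_{k-1} + N_{k-1}^2 + N_{k-1}.
N_0 = 1
N_1 = 1 + 1 + 1^2 + 1 = 4

4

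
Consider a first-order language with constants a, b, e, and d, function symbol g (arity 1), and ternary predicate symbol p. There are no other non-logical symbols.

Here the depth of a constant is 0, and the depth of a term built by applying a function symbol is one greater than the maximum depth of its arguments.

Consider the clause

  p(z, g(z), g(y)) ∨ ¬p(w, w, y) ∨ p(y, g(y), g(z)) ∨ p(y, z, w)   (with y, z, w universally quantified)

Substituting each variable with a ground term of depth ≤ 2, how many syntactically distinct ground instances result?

Ground terms of depth ≤ 2:
  If N_k denotes the number of depth-≤k ground terms, the 4 constants give N_0 = 4, and each function symbol of arity r contributes N_{k-1}^r new terms at level k: N_k = 4 + N_{k-1}.
  N_0 = 4
  N_1 = 4 + 4 = 8
  N_2 = 4 + 8 = 12
  Explicitly: a, b, e, d, g(a), g(b), g(e), g(d), g(g(a)), g(g(b)), g(g(e)), g(g(d)).
So there are 12 ground terms available for substitution.
The clause has 3 distinct variables (y, z, w), each appearing in the body. In the free term algebra distinct substitutions yield syntactically distinct ground instances.
Number of ground instances = 12^3 = 1728.

1728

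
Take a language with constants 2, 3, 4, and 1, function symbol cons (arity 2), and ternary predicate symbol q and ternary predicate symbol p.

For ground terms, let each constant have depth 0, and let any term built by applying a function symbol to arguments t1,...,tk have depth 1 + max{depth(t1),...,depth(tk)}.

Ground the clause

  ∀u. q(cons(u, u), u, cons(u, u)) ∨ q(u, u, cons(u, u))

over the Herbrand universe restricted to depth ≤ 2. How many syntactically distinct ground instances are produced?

Ground terms of depth ≤ 2:
  Let N_k count ground terms of depth at most k. Each non-constant term of depth ≤ k is some function symbol applied to depth-≤(k−1) arguments, giving N_k = 4 + N_{k-1}^2.
  N_0 = 4
  N_1 = 4 + 4^2 = 20
  N_2 = 4 + 20^2 = 404
So there are 404 ground terms available for substitution.
The body mentions the single quantified variable u; since ground terms form a free algebra, no two substitutions collapse to the same formula.
Number of ground instances = 404.

404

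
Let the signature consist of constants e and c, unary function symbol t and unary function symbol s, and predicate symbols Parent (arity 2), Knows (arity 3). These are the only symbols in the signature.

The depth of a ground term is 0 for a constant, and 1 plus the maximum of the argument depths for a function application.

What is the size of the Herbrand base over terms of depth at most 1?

252

First count ground terms of depth ≤ 1.
If N_k denotes the number of depth-≤k ground terms, the 2 constants give N_0 = 2, and each function symbol of arity r contributes N_{k-1}^r new terms at level k: N_k = 2 + N_{k-1} + N_{k-1}.
N_0 = 2
N_1 = 2 + 2 + 2 = 6
Explicitly: e, c, t(e), t(c), s(e), s(c).
So |H| = 6.
For each predicate symbol, the number of ground atoms is |H| raised to its arity; summing:
  Parent: 6^2 = 36;  Knows: 6^3 = 216
Total ground atoms: 36 + 216 = 252.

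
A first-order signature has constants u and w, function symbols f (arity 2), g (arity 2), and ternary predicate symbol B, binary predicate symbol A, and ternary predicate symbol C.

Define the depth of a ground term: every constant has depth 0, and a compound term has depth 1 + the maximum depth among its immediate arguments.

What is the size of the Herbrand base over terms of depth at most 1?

First count ground terms of depth ≤ 1.
Write N_k for the number of ground terms of depth ≤ k. A term of depth ≤ k is either a constant or a function symbol applied to arguments of depth ≤ k−1, so N_k = 2 + N_{k-1}^2 + N_{k-1}^2.
N_0 = 2
N_1 = 2 + 2^2 + 2^2 = 10
Explicitly: u, w, f(u, u), f(u, w), f(w, u), f(w, w), g(u, u), g(u, w), g(w, u), g(w, w).
So |H| = 10.
Each predicate of arity r yields |H|^r ground atoms (one per choice of an r-tuple from H):
  B: 10^3 = 1000;  A: 10^2 = 100;  C: 10^3 = 1000
Total ground atoms: 1000 + 100 + 1000 = 2100.

2100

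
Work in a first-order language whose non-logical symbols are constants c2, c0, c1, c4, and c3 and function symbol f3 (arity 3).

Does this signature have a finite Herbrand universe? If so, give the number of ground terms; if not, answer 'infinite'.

infinite

The signature has at least one function symbol (f3, arity 3) and at least one constant (c2).
Iterating f3 gives infinitely many distinct ground terms: c2, f3(c2, c2, c2), f3(f3(c2, c2, c2), f3(c2, c2, c2), f3(c2, c2, c2)), ...
So the Herbrand universe is infinite.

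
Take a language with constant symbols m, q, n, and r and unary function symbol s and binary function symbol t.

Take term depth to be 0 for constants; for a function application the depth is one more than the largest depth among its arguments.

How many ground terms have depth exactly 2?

580

Let N_k = |{terms of depth ≤ k}|. Then N_0 = 4 and N_k = 4 + N_{k-1} + N_{k-1}^2 for k ≥ 1 (one summand per function symbol, arity giving the exponent).
N_0 = 4
N_1 = 4 + 4 + 4^2 = 24
N_2 = 4 + 24 + 24^2 = 604
Terms of depth exactly 2: N_2 − N_1 = 604 − 24 = 580.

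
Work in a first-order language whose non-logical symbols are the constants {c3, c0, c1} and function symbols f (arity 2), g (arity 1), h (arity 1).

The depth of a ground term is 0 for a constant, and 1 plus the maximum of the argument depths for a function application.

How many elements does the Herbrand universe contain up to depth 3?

If N_k denotes the number of depth-≤k ground terms, the 3 constants give N_0 = 3, and each function symbol of arity r contributes N_{k-1}^r new terms at level k: N_k = 3 + N_{k-1}^2 + N_{k-1} + N_{k-1}.
N_0 = 3
N_1 = 3 + 3^2 + 3 + 3 = 18
N_2 = 3 + 18^2 + 18 + 18 = 363
N_3 = 3 + 363^2 + 363 + 363 = 132498

132498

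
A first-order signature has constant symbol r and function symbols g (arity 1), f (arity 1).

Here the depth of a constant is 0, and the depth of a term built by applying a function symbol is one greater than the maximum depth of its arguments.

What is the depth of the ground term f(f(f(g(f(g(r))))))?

depth(g(r)) = 1 + depth(r) = 1 + 0 = 1
depth(f(g(r))) = 1 + depth(g(r)) = 1 + 1 = 2
depth(g(f(g(r)))) = 1 + depth(f(g(r))) = 1 + 2 = 3
depth(f(g(f(g(r))))) = 1 + depth(g(f(g(r)))) = 1 + 3 = 4
depth(f(f(g(f(g(r)))))) = 1 + depth(f(g(f(g(r))))) = 1 + 4 = 5
depth(f(f(f(g(f(g(r))))))) = 1 + depth(f(f(g(f(g(r)))))) = 1 + 5 = 6

6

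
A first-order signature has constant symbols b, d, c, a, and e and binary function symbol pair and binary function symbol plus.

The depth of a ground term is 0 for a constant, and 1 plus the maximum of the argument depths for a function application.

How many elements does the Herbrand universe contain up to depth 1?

Count level by level. With function symbols pair/2, plus/2, the terms of depth ≤ k are the 5 constants together with each function applied to depth-≤(k−1) tuples, so N_k = 5 + N_{k-1}^2 + N_{k-1}^2.
N_0 = 5
N_1 = 5 + 5^2 + 5^2 = 55

55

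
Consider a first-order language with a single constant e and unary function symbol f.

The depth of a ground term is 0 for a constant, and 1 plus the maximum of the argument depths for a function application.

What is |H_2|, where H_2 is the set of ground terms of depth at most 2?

Let N_k = |{terms of depth ≤ k}|. Then N_0 = 1 and N_k = 1 + N_{k-1} for k ≥ 1 (one summand per function symbol, arity giving the exponent).
N_0 = 1
N_1 = 1 + 1 = 2
N_2 = 1 + 2 = 3

3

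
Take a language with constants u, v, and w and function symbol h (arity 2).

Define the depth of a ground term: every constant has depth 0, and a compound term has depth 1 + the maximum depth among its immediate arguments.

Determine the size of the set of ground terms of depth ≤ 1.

12

Write N_k for the number of ground terms of depth ≤ k. A term of depth ≤ k is either a constant or a function symbol applied to arguments of depth ≤ k−1, so N_k = 3 + N_{k-1}^2.
N_0 = 3
N_1 = 3 + 3^2 = 12
Explicitly: u, v, w, h(u, u), h(u, v), h(u, w), h(v, u), h(v, v), h(v, w), h(w, u), h(w, v), h(w, w).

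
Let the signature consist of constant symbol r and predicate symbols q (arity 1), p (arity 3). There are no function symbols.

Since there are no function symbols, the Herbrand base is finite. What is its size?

2

With no function symbols, the Herbrand universe is just the 1 constant.
Ground atoms per predicate: q: 1, p: 1^3 = 1.
Herbrand base size = 1 + 1 = 2.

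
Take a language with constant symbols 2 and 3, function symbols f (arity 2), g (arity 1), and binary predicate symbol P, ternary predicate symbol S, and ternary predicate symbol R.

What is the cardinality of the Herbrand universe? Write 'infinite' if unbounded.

The signature has at least one function symbol (f, arity 2) and at least one constant (2).
Iterating f gives infinitely many distinct ground terms: 2, f(2, 2), f(f(2, 2), f(2, 2)), ...
So the Herbrand universe is infinite.

infinite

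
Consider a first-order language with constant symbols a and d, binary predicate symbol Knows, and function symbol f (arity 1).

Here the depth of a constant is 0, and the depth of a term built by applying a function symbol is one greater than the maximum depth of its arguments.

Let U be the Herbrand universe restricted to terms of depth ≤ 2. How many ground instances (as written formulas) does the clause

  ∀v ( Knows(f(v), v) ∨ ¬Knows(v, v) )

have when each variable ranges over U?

Ground terms of depth ≤ 2:
  Let N_k = |{terms of depth ≤ k}|. Then N_0 = 2 and N_k = 2 + N_{k-1} for k ≥ 1 (one summand per function symbol, arity giving the exponent).
  N_0 = 2
  N_1 = 2 + 2 = 4
  N_2 = 2 + 4 = 6
  Explicitly: a, d, f(a), f(d), f(f(a)), f(f(d)).
So there are 6 ground terms available for substitution.
The body mentions the single quantified variable v; since ground terms form a free algebra, no two substitutions collapse to the same formula.
Number of ground instances = 6.

6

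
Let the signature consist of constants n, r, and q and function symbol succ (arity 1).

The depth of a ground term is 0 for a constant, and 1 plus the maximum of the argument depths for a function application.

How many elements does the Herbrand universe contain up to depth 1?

Count level by level. With function symbols succ/1, the terms of depth ≤ k are the 3 constants together with each function applied to depth-≤(k−1) tuples, so N_k = 3 + N_{k-1}.
N_0 = 3
N_1 = 3 + 3 = 6

6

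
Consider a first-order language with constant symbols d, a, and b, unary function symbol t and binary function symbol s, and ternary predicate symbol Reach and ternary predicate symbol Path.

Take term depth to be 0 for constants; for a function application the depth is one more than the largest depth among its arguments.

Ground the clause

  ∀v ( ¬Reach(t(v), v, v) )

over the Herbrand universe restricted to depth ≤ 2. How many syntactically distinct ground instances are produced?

243

Ground terms of depth ≤ 2:
  Let N_k count ground terms of depth at most k. Each non-constant term of depth ≤ k is some function symbol applied to depth-≤(k−1) arguments, giving N_k = 3 + N_{k-1} + N_{k-1}^2.
  N_0 = 3
  N_1 = 3 + 3 + 3^2 = 15
  N_2 = 3 + 15 + 15^2 = 243
So there are 243 ground terms available for substitution.
There is 1 variable to instantiate (v),  occurring in at least one literal, so different choices give different ground instances.
Number of ground instances = 243.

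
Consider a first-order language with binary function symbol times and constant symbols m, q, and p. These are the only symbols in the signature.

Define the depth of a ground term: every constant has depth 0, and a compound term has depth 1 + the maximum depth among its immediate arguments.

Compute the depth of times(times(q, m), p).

2

depth(times(q, m)) = 1 + max(0, 0) = 1
depth(times(times(q, m), p)) = 1 + max(1, 0) = 2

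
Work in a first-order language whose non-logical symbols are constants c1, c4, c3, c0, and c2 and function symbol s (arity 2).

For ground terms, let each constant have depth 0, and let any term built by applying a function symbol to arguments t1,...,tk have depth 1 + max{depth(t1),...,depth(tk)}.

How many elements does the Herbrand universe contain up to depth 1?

Count level by level. With function symbols s/2, the terms of depth ≤ k are the 5 constants together with each function applied to depth-≤(k−1) tuples, so N_k = 5 + N_{k-1}^2.
N_0 = 5
N_1 = 5 + 5^2 = 30

30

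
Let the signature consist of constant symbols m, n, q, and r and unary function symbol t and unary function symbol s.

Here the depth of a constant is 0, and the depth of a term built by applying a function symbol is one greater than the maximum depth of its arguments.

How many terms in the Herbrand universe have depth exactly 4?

64

Count level by level. With function symbols t/1, s/1, the terms of depth ≤ k are the 4 constants together with each function applied to depth-≤(k−1) tuples, so N_k = 4 + N_{k-1} + N_{k-1}.
N_0 = 4
N_1 = 4 + 4 + 4 = 12
N_2 = 4 + 12 + 12 = 28
N_3 = 4 + 28 + 28 = 60
N_4 = 4 + 60 + 60 = 124
Terms of depth exactly 4: N_4 − N_3 = 124 − 60 = 64.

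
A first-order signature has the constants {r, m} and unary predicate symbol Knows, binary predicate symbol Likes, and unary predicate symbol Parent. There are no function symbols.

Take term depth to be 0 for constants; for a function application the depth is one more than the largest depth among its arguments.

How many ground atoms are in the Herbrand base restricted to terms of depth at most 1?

8

First count ground terms of depth ≤ 1.
With no function symbols every ground term is a constant, so there are exactly 2 ground terms at every depth bound.
N_0 = 2
N_1 = 2
Explicitly: r, m.
So |H| = 2.
For each predicate symbol, the number of ground atoms is |H| raised to its arity; summing:
  Knows: 2;  Likes: 2^2 = 4;  Parent: 2
Total ground atoms: 2 + 4 + 2 = 8.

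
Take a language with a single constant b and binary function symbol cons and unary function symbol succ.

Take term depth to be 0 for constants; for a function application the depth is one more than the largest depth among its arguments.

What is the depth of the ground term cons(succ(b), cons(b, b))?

depth(succ(b)) = 1 + depth(b) = 1 + 0 = 1
depth(cons(b, b)) = 1 + max(0, 0) = 1
depth(cons(succ(b), cons(b, b))) = 1 + max(1, 1) = 2

2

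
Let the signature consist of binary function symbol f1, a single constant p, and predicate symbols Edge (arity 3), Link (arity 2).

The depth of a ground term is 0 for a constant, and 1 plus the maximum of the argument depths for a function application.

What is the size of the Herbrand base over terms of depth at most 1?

12

First count ground terms of depth ≤ 1.
Write N_k for the number of ground terms of depth ≤ k. A term of depth ≤ k is either a constant or a function symbol applied to arguments of depth ≤ k−1, so N_k = 1 + N_{k-1}^2.
N_0 = 1
N_1 = 1 + 1^2 = 2
Explicitly: p, f1(p, p).
So |H| = 2.
Each predicate of arity r yields |H|^r ground atoms (one per choice of an r-tuple from H):
  Edge: 2^3 = 8;  Link: 2^2 = 4
Total ground atoms: 8 + 4 = 12.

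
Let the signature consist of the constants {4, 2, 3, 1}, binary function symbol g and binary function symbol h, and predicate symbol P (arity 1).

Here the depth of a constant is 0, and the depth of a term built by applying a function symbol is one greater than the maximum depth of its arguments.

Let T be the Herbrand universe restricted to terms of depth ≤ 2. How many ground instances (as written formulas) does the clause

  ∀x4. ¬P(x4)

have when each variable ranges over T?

2596

Ground terms of depth ≤ 2:
  Let N_k = |{terms of depth ≤ k}|. Then N_0 = 4 and N_k = 4 + N_{k-1}^2 + N_{k-1}^2 for k ≥ 1 (one summand per function symbol, arity giving the exponent).
  N_0 = 4
  N_1 = 4 + 4^2 + 4^2 = 36
  N_2 = 4 + 36^2 + 36^2 = 2596
So there are 2596 ground terms available for substitution.
The clause has 1 distinct variable (x4), which appears in the body. In the free term algebra distinct substitutions yield syntactically distinct ground instances.
Number of ground instances = 2596.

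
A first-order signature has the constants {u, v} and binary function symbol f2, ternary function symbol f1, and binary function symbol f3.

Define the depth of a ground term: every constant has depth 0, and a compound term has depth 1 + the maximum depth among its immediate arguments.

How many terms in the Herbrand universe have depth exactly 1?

Count level by level. With function symbols f2/2, f1/3, f3/2, the terms of depth ≤ k are the 2 constants together with each function applied to depth-≤(k−1) tuples, so N_k = 2 + N_{k-1}^2 + N_{k-1}^3 + N_{k-1}^2.
N_0 = 2
N_1 = 2 + 2^2 + 2^3 + 2^2 = 18
Terms of depth exactly 1: N_1 − N_0 = 18 − 2 = 16.

16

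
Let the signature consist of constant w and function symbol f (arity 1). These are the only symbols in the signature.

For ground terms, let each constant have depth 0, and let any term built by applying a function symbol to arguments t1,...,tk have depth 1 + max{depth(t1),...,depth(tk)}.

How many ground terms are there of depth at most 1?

2

If N_k denotes the number of depth-≤k ground terms, the 1 constant gives N_0 = 1, and each function symbol of arity r contributes N_{k-1}^r new terms at level k: N_k = 1 + N_{k-1}.
N_0 = 1
N_1 = 1 + 1 = 2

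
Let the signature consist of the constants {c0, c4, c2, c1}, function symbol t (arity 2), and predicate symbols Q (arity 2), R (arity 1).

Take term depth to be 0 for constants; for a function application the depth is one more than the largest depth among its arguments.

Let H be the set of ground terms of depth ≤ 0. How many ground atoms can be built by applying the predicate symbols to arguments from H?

20

First count ground terms of depth ≤ 0.
Let N_k = |{terms of depth ≤ k}|. Then N_0 = 4 and N_k = 4 + N_{k-1}^2 for k ≥ 1 (one summand per function symbol, arity giving the exponent).
N_0 = 4
Explicitly: c0, c4, c2, c1.
So |H| = 4.
Ground atoms are formed by filling each argument slot of a predicate with a term from H, so an r-ary predicate gives |H|^r atoms:
  Q: 4^2 = 16;  R: 4
Total ground atoms: 16 + 4 = 20.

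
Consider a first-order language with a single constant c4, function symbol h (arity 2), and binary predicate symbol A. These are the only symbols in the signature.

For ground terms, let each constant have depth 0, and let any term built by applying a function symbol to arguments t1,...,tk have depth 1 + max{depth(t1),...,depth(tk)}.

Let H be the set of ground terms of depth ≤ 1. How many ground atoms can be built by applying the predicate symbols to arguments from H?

4

First count ground terms of depth ≤ 1.
Write N_k for the number of ground terms of depth ≤ k. A term of depth ≤ k is either a constant or a function symbol applied to arguments of depth ≤ k−1, so N_k = 1 + N_{k-1}^2.
N_0 = 1
N_1 = 1 + 1^2 = 2
Explicitly: c4, h(c4, c4).
So |H| = 2.
For each predicate symbol, the number of ground atoms is |H| raised to its arity; summing:
  A: 2^2 = 4
Total ground atoms: 4.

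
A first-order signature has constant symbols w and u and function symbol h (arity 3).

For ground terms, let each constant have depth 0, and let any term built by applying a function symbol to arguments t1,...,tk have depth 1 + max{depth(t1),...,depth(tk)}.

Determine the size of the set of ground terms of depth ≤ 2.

1002

Count level by level. With function symbols h/3, the terms of depth ≤ k are the 2 constants together with each function applied to depth-≤(k−1) tuples, so N_k = 2 + N_{k-1}^3.
N_0 = 2
N_1 = 2 + 2^3 = 10
N_2 = 2 + 10^3 = 1002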